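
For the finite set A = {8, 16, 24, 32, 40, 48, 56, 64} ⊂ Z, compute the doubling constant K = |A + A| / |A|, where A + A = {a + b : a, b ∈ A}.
K = |A + A| / |A| = 15/8

Enumerate A + A = {a + b : a, b ∈ A}. With |A| = 8, there are |A|^2 = 64 ordered sum pairs; collecting distinct values, A + A = {16, 24, 32, 40, 48, 56, 64, 72, 80, 88, 96, 104, 112, 120, 128}, so |A + A| = 15. Thus K = 15/8. Here |A + A| = 2|A| − 1 = 15, the minimum possible — so K = 15/8 is minimal, which holds iff A is an arithmetic progression.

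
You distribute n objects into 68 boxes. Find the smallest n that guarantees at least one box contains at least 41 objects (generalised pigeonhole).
n = (41 − 1)·68 + 1 = 2721

By the generalised pigeonhole principle, to guarantee some box contains ≥ r objects we need more than (r − 1) · k objects total. Threshold: n = (r − 1) · k + 1. With r = 41 and k = 68: n = 40 · 68 + 1 = 2720 + 1 = 2721. For n = 2720 = 40 · 68, we can put exactly 40 objects in every box, avoiding 41 in any single one — so 2721 is tight.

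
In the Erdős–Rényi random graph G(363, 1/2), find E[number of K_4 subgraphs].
E[# K_4] = C(363, 4) · (1/2)^C(4, 2) = 711563490 / 2^6 = 355781745/32 = 11118179.53125

For each 4-subset S of vertices (there are C(363, 4) = 711563490 such S), let X_S = 1 if S induces a K_4 (all C(4, 2) = 6 edges present). Then P(X_S = 1) = (1/2)^6 = 1/64. By linearity of expectation, E[# K_4] = C(363, 4) · (1/2)^6 = 711563490 / 64 = 355781745/32 = 11118179.53125.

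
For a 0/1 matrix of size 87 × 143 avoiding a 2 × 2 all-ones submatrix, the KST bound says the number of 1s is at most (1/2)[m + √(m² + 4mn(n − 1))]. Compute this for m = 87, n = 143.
z(87, 143; 2, 2) ≤ (1/2)[87 + √(87² + 4·87·143·142)] = (1/2)[87 + √7074057] = 1373.355

Kővári–Sós–Turán: let r_1, ..., r_87 be the row sums and z = Σ r_i the total number of 1s. Each pair of columns can share at most one row with both entries 1 (else a 2×2 all-ones block appears), so Σ_i C(r_i, 2) ≤ C(143, 2) = 10153. By convexity Σ_i C(r_i, 2) ≥ 87·C(z/87, 2) = z(z − 87)/(2·87), giving z² − 87z − 87·143·142 ≤ 0 and hence z ≤ (1/2)[87 + √(7569 + 4·1766622)] = (1/2)[87 + √7074057] ≈ (1/2)(87 + 2659.7099) = 1373.355.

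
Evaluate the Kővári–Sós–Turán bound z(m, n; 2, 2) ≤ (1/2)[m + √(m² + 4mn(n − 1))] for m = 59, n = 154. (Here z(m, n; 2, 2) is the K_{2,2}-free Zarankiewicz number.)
z(59, 154; 2, 2) ≤ (1/2)[59 + √(59² + 4·59·154·153)] = (1/2)[59 + √5564113] = 1208.9186

Kővári–Sós–Turán: let r_1, ..., r_59 be the row sums and z = Σ r_i the total number of 1s. Each pair of columns can share at most one row with both entries 1 (else a 2×2 all-ones block appears), so Σ_i C(r_i, 2) ≤ C(154, 2) = 11781. By convexity Σ_i C(r_i, 2) ≥ 59·C(z/59, 2) = z(z − 59)/(2·59), giving z² − 59z − 59·154·153 ≤ 0 and hence z ≤ (1/2)[59 + √(3481 + 4·1390158)] = (1/2)[59 + √5564113] ≈ (1/2)(59 + 2358.8372) = 1208.9186.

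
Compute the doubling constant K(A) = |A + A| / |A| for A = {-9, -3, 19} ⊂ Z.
K = |A + A| / |A| = 6/3 = 2

Enumerate A + A = {a + b : a, b ∈ A}. With |A| = 3, there are |A|^2 = 9 ordered sum pairs; collecting distinct values, A + A = {-18, -12, -6, 10, 16, 38}, so |A + A| = 6. Thus K = 6/3 = 2. For comparison, the minimum possible |A + A| over all 3-element sets is 2·3 − 1 = 5 (so min K = 5/3), attained only by arithmetic progressions.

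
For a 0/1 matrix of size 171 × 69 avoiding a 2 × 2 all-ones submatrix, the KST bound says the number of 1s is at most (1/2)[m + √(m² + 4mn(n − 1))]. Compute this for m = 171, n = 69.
z(171, 69; 2, 2) ≤ (1/2)[171 + √(171² + 4·171·69·68)] = (1/2)[171 + √3238569] = 985.3012

Kővári–Sós–Turán: let r_1, ..., r_171 be the row sums and z = Σ r_i the total number of 1s. Each pair of columns can share at most one row with both entries 1 (else a 2×2 all-ones block appears), so Σ_i C(r_i, 2) ≤ C(69, 2) = 2346. By convexity Σ_i C(r_i, 2) ≥ 171·C(z/171, 2) = z(z − 171)/(2·171), giving z² − 171z − 171·69·68 ≤ 0 and hence z ≤ (1/2)[171 + √(29241 + 4·802332)] = (1/2)[171 + √3238569] ≈ (1/2)(171 + 1799.6025) = 985.3012.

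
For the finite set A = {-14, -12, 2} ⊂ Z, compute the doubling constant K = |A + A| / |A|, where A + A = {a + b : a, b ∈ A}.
K = |A + A| / |A| = 6/3 = 2

Enumerate A + A = {a + b : a, b ∈ A}. With |A| = 3, there are |A|^2 = 9 ordered sum pairs; collecting distinct values, A + A = {-28, -26, -24, -12, -10, 4}, so |A + A| = 6. Thus K = 6/3 = 2. For comparison, the minimum possible |A + A| over all 3-element sets is 2·3 − 1 = 5 (so min K = 5/3), attained only by arithmetic progressions.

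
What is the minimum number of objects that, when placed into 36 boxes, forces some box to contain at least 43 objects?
n = (43 − 1)·36 + 1 = 1513

By the generalised pigeonhole principle, to guarantee some box contains ≥ r objects we need more than (r − 1) · k objects total. Threshold: n = (r − 1) · k + 1. With r = 43 and k = 36: n = 42 · 36 + 1 = 1512 + 1 = 1513. For n = 1512 = 42 · 36, we can put exactly 42 objects in every box, avoiding 43 in any single one — so 1513 is tight.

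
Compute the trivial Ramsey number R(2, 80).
R(2, 80) = 80

R(2, k) = k for all k ≥ 2: in a 2-colouring of K_k, either some edge is red (a red K_2) or all edges are blue (a blue K_k). And K_{79} coloured all-blue has no blue K_80, so R(2, 80) > 79. Hence R(2, 80) = 80.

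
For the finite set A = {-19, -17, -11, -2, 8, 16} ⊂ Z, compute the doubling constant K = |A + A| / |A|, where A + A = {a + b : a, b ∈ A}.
K = |A + A| / |A| = 20/6 = 10/3

Enumerate A + A = {a + b : a, b ∈ A}. With |A| = 6, there are |A|^2 = 36 ordered sum pairs; collecting distinct values, A + A = {-38, -36, -34, -30, -28, -22, -21, -19, -13, -11, -9, -4, -3, -1, 5, 6, 14, 16, 24, 32}, so |A + A| = 20. Thus K = 20/6 = 10/3. For comparison, the minimum possible |A + A| over all 6-element sets is 2·6 − 1 = 11 (so min K = 11/6), attained only by arithmetic progressions.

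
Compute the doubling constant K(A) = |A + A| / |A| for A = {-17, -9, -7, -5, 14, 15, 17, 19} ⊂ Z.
K = |A + A| / |A| = 30/8 = 15/4

Enumerate A + A = {a + b : a, b ∈ A}. With |A| = 8, there are |A|^2 = 64 ordered sum pairs; collecting distinct values, A + A = {-34, -26, -24, -22, -18, -16, -14, -12, -10, -3, -2, 0, 2, 5, 6, 7, 8, 9, 10, 12, 14, 28, 29, 30, 31, 32, 33, 34, 36, 38}, so |A + A| = 30. Thus K = 30/8 = 15/4. For comparison, the minimum possible |A + A| over all 8-element sets is 2·8 − 1 = 15 (so min K = 15/8), attained only by arithmetic progressions.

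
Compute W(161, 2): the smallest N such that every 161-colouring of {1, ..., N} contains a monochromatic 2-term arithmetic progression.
W(161, 2) = 161 + 1 = 162

A 2-term AP is any pair of integers, so a monochromatic 2-AP exists iff some colour is used at least twice. With 161 colours, the colouring i ↦ i on {1, ..., 161} uses each colour once, avoiding any monochromatic pair, so W(161, 2) > 161. For {1, ..., 162}, pigeonhole forces two integers of the same colour, which form a monochromatic 2-AP. Hence W(161, 2) = 162.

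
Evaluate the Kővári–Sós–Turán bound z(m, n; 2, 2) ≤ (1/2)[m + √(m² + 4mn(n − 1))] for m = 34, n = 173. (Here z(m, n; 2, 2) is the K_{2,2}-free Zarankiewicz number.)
z(34, 173; 2, 2) ≤ (1/2)[34 + √(34² + 4·34·173·172)] = (1/2)[34 + √4047972] = 1022.9786

Kővári–Sós–Turán: let r_1, ..., r_34 be the row sums and z = Σ r_i the total number of 1s. Each pair of columns can share at most one row with both entries 1 (else a 2×2 all-ones block appears), so Σ_i C(r_i, 2) ≤ C(173, 2) = 14878. By convexity Σ_i C(r_i, 2) ≥ 34·C(z/34, 2) = z(z − 34)/(2·34), giving z² − 34z − 34·173·172 ≤ 0 and hence z ≤ (1/2)[34 + √(1156 + 4·1011704)] = (1/2)[34 + √4047972] ≈ (1/2)(34 + 2011.9573) = 1022.9786.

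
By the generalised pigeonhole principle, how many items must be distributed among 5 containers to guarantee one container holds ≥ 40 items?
n = (40 − 1)·5 + 1 = 196

By the generalised pigeonhole principle, to guarantee some box contains ≥ r objects we need more than (r − 1) · k objects total. Threshold: n = (r − 1) · k + 1. With r = 40 and k = 5: n = 39 · 5 + 1 = 195 + 1 = 196. For n = 195 = 39 · 5, we can put exactly 39 objects in every box, avoiding 40 in any single one — so 196 is tight.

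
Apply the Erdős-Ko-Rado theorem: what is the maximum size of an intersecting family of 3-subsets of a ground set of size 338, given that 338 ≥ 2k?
max |F| = C(337, 2) = 56616

The Erdős-Ko-Rado theorem states: for n ≥ 2k, an intersecting family of k-subsets of an n-element set has size at most C(n − 1, k − 1), with equality for 'star' families {A ⊆ [n] : |A| = k, i ∈ A} (fix an element i). For n = 338, k = 3: C(337, 2) = 56616.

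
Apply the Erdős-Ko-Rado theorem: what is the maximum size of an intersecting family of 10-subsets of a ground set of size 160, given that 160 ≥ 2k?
max |F| = C(159, 9) = 142128055457531

The Erdős-Ko-Rado theorem states: for n ≥ 2k, an intersecting family of k-subsets of an n-element set has size at most C(n − 1, k − 1), with equality for 'star' families {A ⊆ [n] : |A| = k, i ∈ A} (fix an element i). For n = 160, k = 10: C(159, 9) = 142128055457531.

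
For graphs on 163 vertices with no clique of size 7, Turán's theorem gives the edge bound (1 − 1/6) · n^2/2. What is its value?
Turán density bound = (5/6) · 163^2/2 = 132845/12 ≈ 11070.4167

Turán's theorem: ex(n, K_{r+1}) is achieved by the complete r-partite Turán graph T(n, r) with parts as balanced as possible, and is at most (1 − 1/r) · n^2/2. For r = 6, n = 163: the density bound is (5/6) · 26569/2 = 132845/12 ≈ 11070.4167. The integer-valued extremum is e(T(163, 6)) = 11070, which is strictly less than the density bound 132845/12 since 6 ∤ 163 (the parts of T(163, 6) cannot all be equal).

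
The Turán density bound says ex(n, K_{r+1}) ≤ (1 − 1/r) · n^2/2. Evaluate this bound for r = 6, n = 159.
Turán density bound = (5/6) · 159^2/2 = 42135/4 ≈ 10533.75

Turán's theorem: ex(n, K_{r+1}) is achieved by the complete r-partite Turán graph T(n, r) with parts as balanced as possible, and is at most (1 − 1/r) · n^2/2. For r = 6, n = 159: the density bound is (5/6) · 25281/2 = 42135/4 ≈ 10533.75. The integer-valued extremum is e(T(159, 6)) = 10533, which is strictly less than the density bound 42135/4 since 6 ∤ 159 (the parts of T(159, 6) cannot all be equal).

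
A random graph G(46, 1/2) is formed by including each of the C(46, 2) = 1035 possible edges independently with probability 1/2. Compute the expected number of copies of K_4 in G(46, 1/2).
E[# K_4] = C(46, 4) · (1/2)^C(4, 2) = 163185 / 2^6 = 2549.765625

For each 4-subset S of vertices (there are C(46, 4) = 163185 such S), let X_S = 1 if S induces a K_4 (all C(4, 2) = 6 edges present). Then P(X_S = 1) = (1/2)^6 = 1/64. By linearity of expectation, E[# K_4] = C(46, 4) · (1/2)^6 = 163185 / 64 = 2549.765625.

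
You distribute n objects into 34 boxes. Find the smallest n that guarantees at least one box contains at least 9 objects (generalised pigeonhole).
n = (9 − 1)·34 + 1 = 273

By the generalised pigeonhole principle, to guarantee some box contains ≥ r objects we need more than (r − 1) · k objects total. Threshold: n = (r − 1) · k + 1. With r = 9 and k = 34: n = 8 · 34 + 1 = 272 + 1 = 273. For n = 272 = 8 · 34, we can put exactly 8 objects in every box, avoiding 9 in any single one — so 273 is tight.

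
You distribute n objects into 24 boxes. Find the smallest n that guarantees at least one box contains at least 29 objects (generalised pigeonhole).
n = (29 − 1)·24 + 1 = 673

By the generalised pigeonhole principle, to guarantee some box contains ≥ r objects we need more than (r − 1) · k objects total. Threshold: n = (r − 1) · k + 1. With r = 29 and k = 24: n = 28 · 24 + 1 = 672 + 1 = 673. For n = 672 = 28 · 24, we can put exactly 28 objects in every box, avoiding 29 in any single one — so 673 is tight.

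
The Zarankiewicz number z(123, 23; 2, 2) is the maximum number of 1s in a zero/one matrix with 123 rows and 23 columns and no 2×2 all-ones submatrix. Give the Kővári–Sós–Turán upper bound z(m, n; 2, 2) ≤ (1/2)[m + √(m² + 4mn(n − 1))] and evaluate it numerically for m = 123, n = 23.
z(123, 23; 2, 2) ≤ (1/2)[123 + √(123² + 4·123·23·22)] = (1/2)[123 + √264081] = 318.4441

Kővári–Sós–Turán: let r_1, ..., r_123 be the row sums and z = Σ r_i the total number of 1s. Each pair of columns can share at most one row with both entries 1 (else a 2×2 all-ones block appears), so Σ_i C(r_i, 2) ≤ C(23, 2) = 253. By convexity Σ_i C(r_i, 2) ≥ 123·C(z/123, 2) = z(z − 123)/(2·123), giving z² − 123z − 123·23·22 ≤ 0 and hence z ≤ (1/2)[123 + √(15129 + 4·62238)] = (1/2)[123 + √264081] ≈ (1/2)(123 + 513.8881) = 318.4441.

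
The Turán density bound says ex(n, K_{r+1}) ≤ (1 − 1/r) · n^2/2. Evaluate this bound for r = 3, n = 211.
Turán density bound = (2/3) · 211^2/2 = 44521/3 ≈ 14840.3333

Turán's theorem: ex(n, K_{r+1}) is achieved by the complete r-partite Turán graph T(n, r) with parts as balanced as possible, and is at most (1 − 1/r) · n^2/2. For r = 3, n = 211: the density bound is (2/3) · 44521/2 = 44521/3 ≈ 14840.3333. The integer-valued extremum is e(T(211, 3)) = 14840, which is strictly less than the density bound 44521/3 since 3 ∤ 211 (the parts of T(211, 3) cannot all be equal).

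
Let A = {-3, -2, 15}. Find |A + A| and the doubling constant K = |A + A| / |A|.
K = |A + A| / |A| = 6/3 = 2

Enumerate A + A = {a + b : a, b ∈ A}. With |A| = 3, there are |A|^2 = 9 ordered sum pairs; collecting distinct values, A + A = {-6, -5, -4, 12, 13, 30}, so |A + A| = 6. Thus K = 6/3 = 2. For comparison, the minimum possible |A + A| over all 3-element sets is 2·3 − 1 = 5 (so min K = 5/3), attained only by arithmetic progressions.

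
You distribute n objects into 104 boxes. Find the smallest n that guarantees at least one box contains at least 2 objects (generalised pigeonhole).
n = (2 − 1)·104 + 1 = 105

By the generalised pigeonhole principle, to guarantee some box contains ≥ r objects we need more than (r − 1) · k objects total. Threshold: n = (r − 1) · k + 1. With r = 2 and k = 104: n = 1 · 104 + 1 = 104 + 1 = 105. For n = 104 = 1 · 104, we can put exactly 1 objects in every box, avoiding 2 in any single one — so 105 is tight.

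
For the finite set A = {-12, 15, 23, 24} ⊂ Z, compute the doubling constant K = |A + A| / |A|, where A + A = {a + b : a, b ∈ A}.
K = |A + A| / |A| = 10/4 = 5/2

Enumerate A + A = {a + b : a, b ∈ A}. With |A| = 4, there are |A|^2 = 16 ordered sum pairs; collecting distinct values, A + A = {-24, 3, 11, 12, 30, 38, 39, 46, 47, 48}, so |A + A| = 10. Thus K = 10/4 = 5/2. For comparison, the minimum possible |A + A| over all 4-element sets is 2·4 − 1 = 7 (so min K = 7/4), attained only by arithmetic progressions.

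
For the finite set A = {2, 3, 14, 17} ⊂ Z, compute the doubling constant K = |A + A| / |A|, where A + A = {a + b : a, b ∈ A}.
K = |A + A| / |A| = 10/4 = 5/2

Enumerate A + A = {a + b : a, b ∈ A}. With |A| = 4, there are |A|^2 = 16 ordered sum pairs; collecting distinct values, A + A = {4, 5, 6, 16, 17, 19, 20, 28, 31, 34}, so |A + A| = 10. Thus K = 10/4 = 5/2. For comparison, the minimum possible |A + A| over all 4-element sets is 2·4 − 1 = 7 (so min K = 7/4), attained only by arithmetic progressions.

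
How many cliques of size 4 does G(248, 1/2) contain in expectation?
E[# K_4] = C(248, 4) · (1/2)^C(4, 2) = 153829130 / 2^6 = 76914565/32 = 2403580.15625

For each 4-subset S of vertices (there are C(248, 4) = 153829130 such S), let X_S = 1 if S induces a K_4 (all C(4, 2) = 6 edges present). Then P(X_S = 1) = (1/2)^6 = 1/64. By linearity of expectation, E[# K_4] = C(248, 4) · (1/2)^6 = 153829130 / 64 = 76914565/32 = 2403580.15625.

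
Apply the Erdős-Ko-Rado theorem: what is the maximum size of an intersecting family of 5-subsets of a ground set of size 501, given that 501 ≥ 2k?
max |F| = C(500, 4) = 2573031125

Erdős-Ko-Rado (1961): when n ≥ 2k, max |F| = C(n−1, k−1). The bound is attained by the star {A : i ∈ A} for any fixed i ∈ [n]. Here C(501−1, 5−1) = C(500, 4) = 2573031125.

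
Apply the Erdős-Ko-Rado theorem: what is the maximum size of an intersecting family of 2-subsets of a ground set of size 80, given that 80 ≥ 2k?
max |F| = C(79, 1) = 79

Erdős-Ko-Rado (1961): when n ≥ 2k, max |F| = C(n−1, k−1). The bound is attained by the star {A : i ∈ A} for any fixed i ∈ [n]. Here C(80−1, 2−1) = C(79, 1) = 79.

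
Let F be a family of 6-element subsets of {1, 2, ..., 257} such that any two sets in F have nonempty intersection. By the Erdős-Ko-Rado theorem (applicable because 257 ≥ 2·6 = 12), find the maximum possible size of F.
max |F| = C(256, 5) = 8809549056

The Erdős-Ko-Rado theorem states: for n ≥ 2k, an intersecting family of k-subsets of an n-element set has size at most C(n − 1, k − 1), with equality for 'star' families {A ⊆ [n] : |A| = k, i ∈ A} (fix an element i). For n = 257, k = 6: C(256, 5) = 8809549056.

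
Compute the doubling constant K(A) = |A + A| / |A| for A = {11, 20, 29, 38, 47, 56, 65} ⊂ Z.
K = |A + A| / |A| = 13/7

Enumerate A + A = {a + b : a, b ∈ A}. With |A| = 7, there are |A|^2 = 49 ordered sum pairs; collecting distinct values, A + A = {22, 31, 40, 49, 58, 67, 76, 85, 94, 103, 112, 121, 130}, so |A + A| = 13. Thus K = 13/7. Here |A + A| = 2|A| − 1 = 13, the minimum possible — so K = 13/7 is minimal, which holds iff A is an arithmetic progression.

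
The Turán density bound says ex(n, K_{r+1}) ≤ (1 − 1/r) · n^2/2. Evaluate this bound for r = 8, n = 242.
Turán density bound = (7/8) · 242^2/2 = 102487/4 ≈ 25621.75

Turán's theorem: ex(n, K_{r+1}) is achieved by the complete r-partite Turán graph T(n, r) with parts as balanced as possible, and is at most (1 − 1/r) · n^2/2. For r = 8, n = 242: the density bound is (7/8) · 58564/2 = 102487/4 ≈ 25621.75. The integer-valued extremum is e(T(242, 8)) = 25621, which is strictly less than the density bound 102487/4 since 8 ∤ 242 (the parts of T(242, 8) cannot all be equal).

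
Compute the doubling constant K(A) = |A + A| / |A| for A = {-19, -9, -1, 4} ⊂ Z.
K = |A + A| / |A| = 10/4 = 5/2

Enumerate A + A = {a + b : a, b ∈ A}. With |A| = 4, there are |A|^2 = 16 ordered sum pairs; collecting distinct values, A + A = {-38, -28, -20, -18, -15, -10, -5, -2, 3, 8}, so |A + A| = 10. Thus K = 10/4 = 5/2. For comparison, the minimum possible |A + A| over all 4-element sets is 2·4 − 1 = 7 (so min K = 7/4), attained only by arithmetic progressions.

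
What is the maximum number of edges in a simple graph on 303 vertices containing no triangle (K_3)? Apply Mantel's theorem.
ex(303, K_3) = ⌊303^2/4⌋ = 22952

Mantel (1907): a triangle-free graph on n vertices has at most ⌊n^2/4⌋ edges, with equality for the complete bipartite graph K_{⌊n/2⌋, ⌈n/2⌉}. For n = 303: ⌊303^2/4⌋ = ⌊91809/4⌋ = 22952. The extremal graph is K_{151, 152}, which has 151·152 = 22952 edges.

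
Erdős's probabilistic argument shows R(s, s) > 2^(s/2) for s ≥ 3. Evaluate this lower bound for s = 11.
2^(11/2) = 45.2548; so R(11, 11) > 45.2548

Colour each edge of K_n uniformly at random with red/blue. The expected number of monochromatic K_11 is C(n, 11) · 2 · 2^(−C(11,2)). If C(n, 11) · 2^(1 − C(11,2)) < 1, then with positive probability no monochromatic K_11 exists, so R(11, 11) > n. The standard estimate C(n, 11) ≤ n^11/11! shows this inequality holds whenever n ≤ 2^(11/2) (since 11! · 2^(C(11,2) − 1) > 2^(11^2/2) ≥ n^11). Hence R(11, 11) > 2^(11/2) = 45.2548.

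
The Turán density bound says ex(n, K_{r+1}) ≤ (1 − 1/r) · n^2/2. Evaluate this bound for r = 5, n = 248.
Turán density bound = (4/5) · 248^2/2 = 123008/5 ≈ 24601.6

Turán's theorem: ex(n, K_{r+1}) is achieved by the complete r-partite Turán graph T(n, r) with parts as balanced as possible, and is at most (1 − 1/r) · n^2/2. For r = 5, n = 248: the density bound is (4/5) · 61504/2 = 123008/5 ≈ 24601.6. The integer-valued extremum is e(T(248, 5)) = 24601, which is strictly less than the density bound 123008/5 since 5 ∤ 248 (the parts of T(248, 5) cannot all be equal).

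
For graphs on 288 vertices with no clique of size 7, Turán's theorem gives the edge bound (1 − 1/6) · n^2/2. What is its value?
Turán density bound = (5/6) · 288^2/2 = 34560

Turán's theorem: ex(n, K_{r+1}) is achieved by the complete r-partite Turán graph T(n, r) with parts as balanced as possible, and is at most (1 − 1/r) · n^2/2. For r = 6, n = 288: the density bound is (5/6) · 82944/2 = 34560. Since 6 ∣ 288, the Turán graph T(288, 6) has parts of equal size 48, and its edge count e(T(288, 6)) = 34560 attains the density bound exactly.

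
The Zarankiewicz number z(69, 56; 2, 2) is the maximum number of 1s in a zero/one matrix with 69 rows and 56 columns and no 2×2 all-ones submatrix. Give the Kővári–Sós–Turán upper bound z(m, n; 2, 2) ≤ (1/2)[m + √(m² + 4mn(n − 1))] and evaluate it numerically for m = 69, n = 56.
z(69, 56; 2, 2) ≤ (1/2)[69 + √(69² + 4·69·56·55)] = (1/2)[69 + √854841] = 496.7881

Kővári–Sós–Turán: let r_1, ..., r_69 be the row sums and z = Σ r_i the total number of 1s. Each pair of columns can share at most one row with both entries 1 (else a 2×2 all-ones block appears), so Σ_i C(r_i, 2) ≤ C(56, 2) = 1540. By convexity Σ_i C(r_i, 2) ≥ 69·C(z/69, 2) = z(z − 69)/(2·69), giving z² − 69z − 69·56·55 ≤ 0 and hence z ≤ (1/2)[69 + √(4761 + 4·212520)] = (1/2)[69 + √854841] ≈ (1/2)(69 + 924.5761) = 496.7881.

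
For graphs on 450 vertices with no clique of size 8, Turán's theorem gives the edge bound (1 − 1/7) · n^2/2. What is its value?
Turán density bound = (6/7) · 450^2/2 = 607500/7 ≈ 86785.7143

Turán's theorem: ex(n, K_{r+1}) is achieved by the complete r-partite Turán graph T(n, r) with parts as balanced as possible, and is at most (1 − 1/r) · n^2/2. For r = 7, n = 450: the density bound is (6/7) · 202500/2 = 607500/7 ≈ 86785.7143. The integer-valued extremum is e(T(450, 7)) = 86785, which is strictly less than the density bound 607500/7 since 7 ∤ 450 (the parts of T(450, 7) cannot all be equal).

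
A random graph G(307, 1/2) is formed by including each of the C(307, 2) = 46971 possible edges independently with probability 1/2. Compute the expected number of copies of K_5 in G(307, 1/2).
E[# K_5] = C(307, 5) · (1/2)^C(5, 2) = 21993513156 / 2^10 = 5498378289/256 ≈ 21478040.191406

For each 5-subset S of vertices (there are C(307, 5) = 21993513156 such S), let X_S = 1 if S induces a K_5 (all C(5, 2) = 10 edges present). Then P(X_S = 1) = (1/2)^10 = 1/1024. By linearity of expectation, E[# K_5] = C(307, 5) · (1/2)^10 = 21993513156 / 1024 = 5498378289/256 ≈ 21478040.191406.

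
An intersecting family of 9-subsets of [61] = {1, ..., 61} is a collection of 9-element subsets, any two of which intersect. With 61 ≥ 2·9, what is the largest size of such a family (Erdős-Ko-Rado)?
max |F| = C(60, 8) = 2558620845

The Erdős-Ko-Rado theorem states: for n ≥ 2k, an intersecting family of k-subsets of an n-element set has size at most C(n − 1, k − 1), with equality for 'star' families {A ⊆ [n] : |A| = k, i ∈ A} (fix an element i). For n = 61, k = 9: C(60, 8) = 2558620845.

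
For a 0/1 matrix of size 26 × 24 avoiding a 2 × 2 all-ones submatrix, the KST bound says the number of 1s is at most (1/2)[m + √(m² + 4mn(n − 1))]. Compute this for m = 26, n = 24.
z(26, 24; 2, 2) ≤ (1/2)[26 + √(26² + 4·26·24·23)] = (1/2)[26 + √58084] = 133.5031

Kővári–Sós–Turán: let r_1, ..., r_26 be the row sums and z = Σ r_i the total number of 1s. Each pair of columns can share at most one row with both entries 1 (else a 2×2 all-ones block appears), so Σ_i C(r_i, 2) ≤ C(24, 2) = 276. By convexity Σ_i C(r_i, 2) ≥ 26·C(z/26, 2) = z(z − 26)/(2·26), giving z² − 26z − 26·24·23 ≤ 0 and hence z ≤ (1/2)[26 + √(676 + 4·14352)] = (1/2)[26 + √58084] ≈ (1/2)(26 + 241.0062) = 133.5031.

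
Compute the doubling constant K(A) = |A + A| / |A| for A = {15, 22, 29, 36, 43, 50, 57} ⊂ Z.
K = |A + A| / |A| = 13/7

Enumerate A + A = {a + b : a, b ∈ A}. With |A| = 7, there are |A|^2 = 49 ordered sum pairs; collecting distinct values, A + A = {30, 37, 44, 51, 58, 65, 72, 79, 86, 93, 100, 107, 114}, so |A + A| = 13. Thus K = 13/7. Here |A + A| = 2|A| − 1 = 13, the minimum possible — so K = 13/7 is minimal, which holds iff A is an arithmetic progression.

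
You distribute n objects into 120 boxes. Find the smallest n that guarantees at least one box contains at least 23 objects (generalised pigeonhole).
n = (23 − 1)·120 + 1 = 2641

By the generalised pigeonhole principle, to guarantee some box contains ≥ r objects we need more than (r − 1) · k objects total. Threshold: n = (r − 1) · k + 1. With r = 23 and k = 120: n = 22 · 120 + 1 = 2640 + 1 = 2641. For n = 2640 = 22 · 120, we can put exactly 22 objects in every box, avoiding 23 in any single one — so 2641 is tight.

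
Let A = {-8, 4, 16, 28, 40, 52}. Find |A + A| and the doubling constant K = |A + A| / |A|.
K = |A + A| / |A| = 11/6

Enumerate A + A = {a + b : a, b ∈ A}. With |A| = 6, there are |A|^2 = 36 ordered sum pairs; collecting distinct values, A + A = {-16, -4, 8, 20, 32, 44, 56, 68, 80, 92, 104}, so |A + A| = 11. Thus K = 11/6. Here |A + A| = 2|A| − 1 = 11, the minimum possible — so K = 11/6 is minimal, which holds iff A is an arithmetic progression.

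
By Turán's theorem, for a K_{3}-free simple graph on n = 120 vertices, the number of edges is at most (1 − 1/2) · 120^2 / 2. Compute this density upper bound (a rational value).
Turán density bound = (1/2) · 120^2/2 = 3600

Turán's theorem: ex(n, K_{r+1}) is achieved by the complete r-partite Turán graph T(n, r) with parts as balanced as possible, and is at most (1 − 1/r) · n^2/2. For r = 2, n = 120: the density bound is (1/2) · 14400/2 = 3600. Since 2 ∣ 120, the Turán graph T(120, 2) has parts of equal size 60, and its edge count e(T(120, 2)) = 3600 attains the density bound exactly.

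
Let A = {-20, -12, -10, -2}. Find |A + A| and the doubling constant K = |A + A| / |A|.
K = |A + A| / |A| = 9/4

Enumerate A + A = {a + b : a, b ∈ A}. With |A| = 4, there are |A|^2 = 16 ordered sum pairs; collecting distinct values, A + A = {-40, -32, -30, -24, -22, -20, -14, -12, -4}, so |A + A| = 9. Thus K = 9/4. For comparison, the minimum possible |A + A| over all 4-element sets is 2·4 − 1 = 7 (so min K = 7/4), attained only by arithmetic progressions.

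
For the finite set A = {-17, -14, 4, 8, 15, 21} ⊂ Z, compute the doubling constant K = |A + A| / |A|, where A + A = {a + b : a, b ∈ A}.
K = |A + A| / |A| = 21/6 = 7/2

Enumerate A + A = {a + b : a, b ∈ A}. With |A| = 6, there are |A|^2 = 36 ordered sum pairs; collecting distinct values, A + A = {-34, -31, -28, -13, -10, -9, -6, -2, 1, 4, 7, 8, 12, 16, 19, 23, 25, 29, 30, 36, 42}, so |A + A| = 21. Thus K = 21/6 = 7/2. For comparison, the minimum possible |A + A| over all 6-element sets is 2·6 − 1 = 11 (so min K = 11/6), attained only by arithmetic progressions.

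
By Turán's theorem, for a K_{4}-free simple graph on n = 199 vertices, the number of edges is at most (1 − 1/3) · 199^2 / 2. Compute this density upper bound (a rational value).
Turán density bound = (2/3) · 199^2/2 = 39601/3 ≈ 13200.3333

Turán's theorem: ex(n, K_{r+1}) is achieved by the complete r-partite Turán graph T(n, r) with parts as balanced as possible, and is at most (1 − 1/r) · n^2/2. For r = 3, n = 199: the density bound is (2/3) · 39601/2 = 39601/3 ≈ 13200.3333. The integer-valued extremum is e(T(199, 3)) = 13200, which is strictly less than the density bound 39601/3 since 3 ∤ 199 (the parts of T(199, 3) cannot all be equal).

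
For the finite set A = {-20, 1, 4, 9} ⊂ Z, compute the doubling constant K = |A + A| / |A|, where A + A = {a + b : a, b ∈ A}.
K = |A + A| / |A| = 10/4 = 5/2

Enumerate A + A = {a + b : a, b ∈ A}. With |A| = 4, there are |A|^2 = 16 ordered sum pairs; collecting distinct values, A + A = {-40, -19, -16, -11, 2, 5, 8, 10, 13, 18}, so |A + A| = 10. Thus K = 10/4 = 5/2. For comparison, the minimum possible |A + A| over all 4-element sets is 2·4 − 1 = 7 (so min K = 7/4), attained only by arithmetic progressions.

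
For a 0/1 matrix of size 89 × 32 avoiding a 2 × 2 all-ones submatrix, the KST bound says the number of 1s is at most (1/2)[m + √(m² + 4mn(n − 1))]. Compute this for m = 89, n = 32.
z(89, 32; 2, 2) ≤ (1/2)[89 + √(89² + 4·89·32·31)] = (1/2)[89 + √361073] = 344.9468

Kővári–Sós–Turán: let r_1, ..., r_89 be the row sums and z = Σ r_i the total number of 1s. Each pair of columns can share at most one row with both entries 1 (else a 2×2 all-ones block appears), so Σ_i C(r_i, 2) ≤ C(32, 2) = 496. By convexity Σ_i C(r_i, 2) ≥ 89·C(z/89, 2) = z(z − 89)/(2·89), giving z² − 89z − 89·32·31 ≤ 0 and hence z ≤ (1/2)[89 + √(7921 + 4·88288)] = (1/2)[89 + √361073] ≈ (1/2)(89 + 600.8935) = 344.9468.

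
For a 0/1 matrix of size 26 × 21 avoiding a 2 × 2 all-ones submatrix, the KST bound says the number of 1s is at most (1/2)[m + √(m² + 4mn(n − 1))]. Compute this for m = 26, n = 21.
z(26, 21; 2, 2) ≤ (1/2)[26 + √(26² + 4·26·21·20)] = (1/2)[26 + √44356] = 118.3043

Kővári–Sós–Turán: let r_1, ..., r_26 be the row sums and z = Σ r_i the total number of 1s. Each pair of columns can share at most one row with both entries 1 (else a 2×2 all-ones block appears), so Σ_i C(r_i, 2) ≤ C(21, 2) = 210. By convexity Σ_i C(r_i, 2) ≥ 26·C(z/26, 2) = z(z − 26)/(2·26), giving z² − 26z − 26·21·20 ≤ 0 and hence z ≤ (1/2)[26 + √(676 + 4·10920)] = (1/2)[26 + √44356] ≈ (1/2)(26 + 210.6086) = 118.3043.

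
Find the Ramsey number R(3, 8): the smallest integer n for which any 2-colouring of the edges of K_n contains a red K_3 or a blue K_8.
R(3, 8) = 28

Lower bound: an explicit 2-colouring of K_{27} (typically a Paley-type or other structured construction) avoids a red K_3 and a blue K_8, showing R(3, 8) > 27.
Upper bound: the simple Erdős–Szekeres recurrence only gives R(3, 8) ≤ 31; the tight bound R(3, 8) ≤ 28 requires a sharper case analysis (or computer search) of 2-colourings of K_{28}.
Hence R(3, 8) = 28.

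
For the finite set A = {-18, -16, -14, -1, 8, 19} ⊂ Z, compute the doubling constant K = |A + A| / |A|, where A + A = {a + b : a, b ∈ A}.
K = |A + A| / |A| = 20/6 = 10/3

Enumerate A + A = {a + b : a, b ∈ A}. With |A| = 6, there are |A|^2 = 36 ordered sum pairs; collecting distinct values, A + A = {-36, -34, -32, -30, -28, -19, -17, -15, -10, -8, -6, -2, 1, 3, 5, 7, 16, 18, 27, 38}, so |A + A| = 20. Thus K = 20/6 = 10/3. For comparison, the minimum possible |A + A| over all 6-element sets is 2·6 − 1 = 11 (so min K = 11/6), attained only by arithmetic progressions.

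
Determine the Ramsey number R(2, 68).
R(2, 68) = 68

R(2, k) = k for all k ≥ 2: in a 2-colouring of K_k, either some edge is red (a red K_2) or all edges are blue (a blue K_k). And K_{67} coloured all-blue has no blue K_68, so R(2, 68) > 67. Hence R(2, 68) = 68.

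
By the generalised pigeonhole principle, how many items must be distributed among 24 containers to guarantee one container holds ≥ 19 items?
n = (19 − 1)·24 + 1 = 433

By the generalised pigeonhole principle, to guarantee some box contains ≥ r objects we need more than (r − 1) · k objects total. Threshold: n = (r − 1) · k + 1. With r = 19 and k = 24: n = 18 · 24 + 1 = 432 + 1 = 433. For n = 432 = 18 · 24, we can put exactly 18 objects in every box, avoiding 19 in any single one — so 433 is tight.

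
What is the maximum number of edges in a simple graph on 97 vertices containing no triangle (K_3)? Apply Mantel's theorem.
ex(97, K_3) = ⌊97^2/4⌋ = 2352

Mantel (1907): a triangle-free graph on n vertices has at most ⌊n^2/4⌋ edges, with equality for the complete bipartite graph K_{⌊n/2⌋, ⌈n/2⌉}. For n = 97: ⌊97^2/4⌋ = ⌊9409/4⌋ = 2352. The extremal graph is K_{48, 49}, which has 48·49 = 2352 edges.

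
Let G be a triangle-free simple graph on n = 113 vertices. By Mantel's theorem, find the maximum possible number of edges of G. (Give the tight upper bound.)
ex(113, K_3) = ⌊113^2/4⌋ = 3192

Mantel (1907): a triangle-free graph on n vertices has at most ⌊n^2/4⌋ edges, with equality for the complete bipartite graph K_{⌊n/2⌋, ⌈n/2⌉}. For n = 113: ⌊113^2/4⌋ = ⌊12769/4⌋ = 3192. The extremal graph is K_{56, 57}, which has 56·57 = 3192 edges.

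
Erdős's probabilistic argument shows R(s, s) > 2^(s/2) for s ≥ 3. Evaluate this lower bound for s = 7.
2^(7/2) = 11.3137; so R(7, 7) > 11.3137

Colour each edge of K_n uniformly at random with red/blue. The expected number of monochromatic K_7 is C(n, 7) · 2 · 2^(−C(7,2)). If C(n, 7) · 2^(1 − C(7,2)) < 1, then with positive probability no monochromatic K_7 exists, so R(7, 7) > n. The standard estimate C(n, 7) ≤ n^7/7! shows this inequality holds whenever n ≤ 2^(7/2) (since 7! · 2^(C(7,2) − 1) > 2^(7^2/2) ≥ n^7). Hence R(7, 7) > 2^(7/2) = 11.3137.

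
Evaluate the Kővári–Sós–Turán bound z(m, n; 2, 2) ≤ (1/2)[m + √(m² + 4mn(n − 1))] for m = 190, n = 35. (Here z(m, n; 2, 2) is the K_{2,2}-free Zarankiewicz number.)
z(190, 35; 2, 2) ≤ (1/2)[190 + √(190² + 4·190·35·34)] = (1/2)[190 + √940500] = 579.8969

Kővári–Sós–Turán: let r_1, ..., r_190 be the row sums and z = Σ r_i the total number of 1s. Each pair of columns can share at most one row with both entries 1 (else a 2×2 all-ones block appears), so Σ_i C(r_i, 2) ≤ C(35, 2) = 595. By convexity Σ_i C(r_i, 2) ≥ 190·C(z/190, 2) = z(z − 190)/(2·190), giving z² − 190z − 190·35·34 ≤ 0 and hence z ≤ (1/2)[190 + √(36100 + 4·226100)] = (1/2)[190 + √940500] ≈ (1/2)(190 + 969.7938) = 579.8969.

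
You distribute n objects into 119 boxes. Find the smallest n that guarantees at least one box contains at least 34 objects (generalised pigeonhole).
n = (34 − 1)·119 + 1 = 3928

By the generalised pigeonhole principle, to guarantee some box contains ≥ r objects we need more than (r − 1) · k objects total. Threshold: n = (r − 1) · k + 1. With r = 34 and k = 119: n = 33 · 119 + 1 = 3927 + 1 = 3928. For n = 3927 = 33 · 119, we can put exactly 33 objects in every box, avoiding 34 in any single one — so 3928 is tight.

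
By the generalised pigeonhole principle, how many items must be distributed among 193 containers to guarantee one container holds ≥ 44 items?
n = (44 − 1)·193 + 1 = 8300

By the generalised pigeonhole principle, to guarantee some box contains ≥ r objects we need more than (r − 1) · k objects total. Threshold: n = (r − 1) · k + 1. With r = 44 and k = 193: n = 43 · 193 + 1 = 8299 + 1 = 8300. For n = 8299 = 43 · 193, we can put exactly 43 objects in every box, avoiding 44 in any single one — so 8300 is tight.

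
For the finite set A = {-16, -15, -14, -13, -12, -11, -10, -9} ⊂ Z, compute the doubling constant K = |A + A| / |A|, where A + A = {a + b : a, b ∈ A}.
K = |A + A| / |A| = 15/8

Enumerate A + A = {a + b : a, b ∈ A}. With |A| = 8, there are |A|^2 = 64 ordered sum pairs; collecting distinct values, A + A = {-32, -31, -30, -29, -28, -27, -26, -25, -24, -23, -22, -21, -20, -19, -18}, so |A + A| = 15. Thus K = 15/8. Here |A + A| = 2|A| − 1 = 15, the minimum possible — so K = 15/8 is minimal, which holds iff A is an arithmetic progression.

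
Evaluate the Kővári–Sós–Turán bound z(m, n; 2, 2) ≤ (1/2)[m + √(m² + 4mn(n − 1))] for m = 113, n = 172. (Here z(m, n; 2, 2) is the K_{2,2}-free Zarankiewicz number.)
z(113, 172; 2, 2) ≤ (1/2)[113 + √(113² + 4·113·172·171)] = (1/2)[113 + √13306993] = 1880.4376

Kővári–Sós–Turán: let r_1, ..., r_113 be the row sums and z = Σ r_i the total number of 1s. Each pair of columns can share at most one row with both entries 1 (else a 2×2 all-ones block appears), so Σ_i C(r_i, 2) ≤ C(172, 2) = 14706. By convexity Σ_i C(r_i, 2) ≥ 113·C(z/113, 2) = z(z − 113)/(2·113), giving z² − 113z − 113·172·171 ≤ 0 and hence z ≤ (1/2)[113 + √(12769 + 4·3323556)] = (1/2)[113 + √13306993] ≈ (1/2)(113 + 3647.8751) = 1880.4376.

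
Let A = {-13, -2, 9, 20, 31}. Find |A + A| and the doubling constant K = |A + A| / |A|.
K = |A + A| / |A| = 9/5

Enumerate A + A = {a + b : a, b ∈ A}. With |A| = 5, there are |A|^2 = 25 ordered sum pairs; collecting distinct values, A + A = {-26, -15, -4, 7, 18, 29, 40, 51, 62}, so |A + A| = 9. Thus K = 9/5. Here |A + A| = 2|A| − 1 = 9, the minimum possible — so K = 9/5 is minimal, which holds iff A is an arithmetic progression.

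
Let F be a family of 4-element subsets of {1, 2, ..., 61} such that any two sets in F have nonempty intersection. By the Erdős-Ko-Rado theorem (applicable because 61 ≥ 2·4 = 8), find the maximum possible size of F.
max |F| = C(60, 3) = 34220

Erdős-Ko-Rado (1961): when n ≥ 2k, max |F| = C(n−1, k−1). The bound is attained by the star {A : i ∈ A} for any fixed i ∈ [n]. Here C(61−1, 4−1) = C(60, 3) = 34220.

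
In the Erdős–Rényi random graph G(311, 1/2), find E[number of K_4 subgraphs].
E[# K_4] = C(311, 4) · (1/2)^C(4, 2) = 382313855 / 2^6 = 5973653.984375

For each 4-subset S of vertices (there are C(311, 4) = 382313855 such S), let X_S = 1 if S induces a K_4 (all C(4, 2) = 6 edges present). Then P(X_S = 1) = (1/2)^6 = 1/64. By linearity of expectation, E[# K_4] = C(311, 4) · (1/2)^6 = 382313855 / 64 = 5973653.984375.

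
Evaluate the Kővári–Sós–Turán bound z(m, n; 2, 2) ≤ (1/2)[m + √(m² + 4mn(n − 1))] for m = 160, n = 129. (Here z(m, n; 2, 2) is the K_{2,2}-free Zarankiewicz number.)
z(160, 129; 2, 2) ≤ (1/2)[160 + √(160² + 4·160·129·128)] = (1/2)[160 + √10593280] = 1707.366

Kővári–Sós–Turán: let r_1, ..., r_160 be the row sums and z = Σ r_i the total number of 1s. Each pair of columns can share at most one row with both entries 1 (else a 2×2 all-ones block appears), so Σ_i C(r_i, 2) ≤ C(129, 2) = 8256. By convexity Σ_i C(r_i, 2) ≥ 160·C(z/160, 2) = z(z − 160)/(2·160), giving z² − 160z − 160·129·128 ≤ 0 and hence z ≤ (1/2)[160 + √(25600 + 4·2641920)] = (1/2)[160 + √10593280] ≈ (1/2)(160 + 3254.7319) = 1707.366.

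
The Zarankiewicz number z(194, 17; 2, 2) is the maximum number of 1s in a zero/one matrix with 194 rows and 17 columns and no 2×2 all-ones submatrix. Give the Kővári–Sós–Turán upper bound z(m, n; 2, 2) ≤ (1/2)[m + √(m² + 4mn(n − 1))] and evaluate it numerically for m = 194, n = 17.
z(194, 17; 2, 2) ≤ (1/2)[194 + √(194² + 4·194·17·16)] = (1/2)[194 + √248708] = 346.3532

Kővári–Sós–Turán: let r_1, ..., r_194 be the row sums and z = Σ r_i the total number of 1s. Each pair of columns can share at most one row with both entries 1 (else a 2×2 all-ones block appears), so Σ_i C(r_i, 2) ≤ C(17, 2) = 136. By convexity Σ_i C(r_i, 2) ≥ 194·C(z/194, 2) = z(z − 194)/(2·194), giving z² − 194z − 194·17·16 ≤ 0 and hence z ≤ (1/2)[194 + √(37636 + 4·52768)] = (1/2)[194 + √248708] ≈ (1/2)(194 + 498.7063) = 346.3532.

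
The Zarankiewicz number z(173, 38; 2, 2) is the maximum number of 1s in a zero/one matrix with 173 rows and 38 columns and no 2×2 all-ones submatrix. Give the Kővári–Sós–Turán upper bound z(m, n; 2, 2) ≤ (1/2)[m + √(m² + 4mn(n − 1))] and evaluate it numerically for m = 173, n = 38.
z(173, 38; 2, 2) ≤ (1/2)[173 + √(173² + 4·173·38·37)] = (1/2)[173 + √1002881] = 587.2197

Kővári–Sós–Turán: let r_1, ..., r_173 be the row sums and z = Σ r_i the total number of 1s. Each pair of columns can share at most one row with both entries 1 (else a 2×2 all-ones block appears), so Σ_i C(r_i, 2) ≤ C(38, 2) = 703. By convexity Σ_i C(r_i, 2) ≥ 173·C(z/173, 2) = z(z − 173)/(2·173), giving z² − 173z − 173·38·37 ≤ 0 and hence z ≤ (1/2)[173 + √(29929 + 4·243238)] = (1/2)[173 + √1002881] ≈ (1/2)(173 + 1001.4395) = 587.2197.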